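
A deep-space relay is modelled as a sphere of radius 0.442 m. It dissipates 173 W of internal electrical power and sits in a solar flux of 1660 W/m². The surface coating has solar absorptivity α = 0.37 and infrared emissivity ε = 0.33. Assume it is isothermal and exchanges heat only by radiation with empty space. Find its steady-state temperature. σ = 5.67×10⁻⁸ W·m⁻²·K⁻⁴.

T ≈ 331 K

At steady state, absorbed solar power + internal power = radiated power.
Absorbed: α·S·A_cross = 0.37·1660·0.6138 = 377.0 W (cross-section πr²).
Total input = 377.0 + 173 = 550.0 W.
Radiated: εσ·A_surf·T⁴ with A_surf = 4πr² = 2.455 m².
T⁴ = 550.0/(0.33·5.67×10⁻⁸·2.455) = 1.197×10¹⁰ K⁴.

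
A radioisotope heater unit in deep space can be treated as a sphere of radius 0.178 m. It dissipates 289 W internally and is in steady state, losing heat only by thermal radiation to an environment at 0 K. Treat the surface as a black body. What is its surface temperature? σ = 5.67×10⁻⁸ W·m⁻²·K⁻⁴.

T ≈ 336 K

Steady state: internal power = radiated power, P = εσA T⁴.
Radiating area A = 4πr² = 0.3982 m².
T⁴ = P/(εσA) = 289/(1.0·5.67×10⁻⁸·0.3982) = 1.280×10¹⁰ K⁴.
T = (1.280×10¹⁰)^(1/4).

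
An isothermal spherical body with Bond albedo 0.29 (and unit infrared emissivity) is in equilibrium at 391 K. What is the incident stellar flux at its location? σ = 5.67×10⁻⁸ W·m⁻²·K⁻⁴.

S ≈ 7470 W/m²

(1−a)S·πr² = σ·4πr²·T⁴ ⇒ S = 4σT⁴/(1−a).
S = 4·5.67×10⁻⁸·2.337×10¹⁰/0.710.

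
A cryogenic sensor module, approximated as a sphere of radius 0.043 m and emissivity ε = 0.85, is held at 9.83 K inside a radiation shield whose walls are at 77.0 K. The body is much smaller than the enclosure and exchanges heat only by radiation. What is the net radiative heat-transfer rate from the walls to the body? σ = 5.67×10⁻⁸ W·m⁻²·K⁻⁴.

P_net ≈ 0.0394 W

For a small grey body in a large enclosure: P_net = εσA(T_body⁴ − T_wall⁴).
A = 4πr² = 0.02324 m²; T_body⁴ − T_wall⁴ = 9337 − 3.515×10⁷ = -3.514×10⁷ K⁴.
|P_net| = 0.85·5.67×10⁻⁸·0.02324·3.514×10⁷.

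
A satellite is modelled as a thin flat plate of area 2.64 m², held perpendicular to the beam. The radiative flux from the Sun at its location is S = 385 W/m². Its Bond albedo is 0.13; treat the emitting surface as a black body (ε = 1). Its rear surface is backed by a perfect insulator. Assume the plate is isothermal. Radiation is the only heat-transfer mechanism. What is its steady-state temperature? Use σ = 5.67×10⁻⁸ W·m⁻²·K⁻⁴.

At equilibrium, absorbed power = emitted power.
Absorbing cross-section = A = 2.640 m²; emitting surface = A = 2.640 m² (ratio 1).
(1−a)S·A_cross = εσ·A_surf·T⁴  ⇒  T⁴ = (1−a)S/(1σ).
T⁴ = 0.870·385/(1·5.67×10⁻⁸) = 5.907×10⁹ K⁴.
T = (5.907×10⁹)^(1/4).

T ≈ 277 K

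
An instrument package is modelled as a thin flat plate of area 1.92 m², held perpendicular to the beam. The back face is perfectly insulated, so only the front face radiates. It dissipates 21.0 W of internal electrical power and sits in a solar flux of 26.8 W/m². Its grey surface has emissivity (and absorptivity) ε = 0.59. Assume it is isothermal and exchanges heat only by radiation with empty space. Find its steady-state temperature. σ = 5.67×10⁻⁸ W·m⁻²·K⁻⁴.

T ≈ 168 K

At steady state, absorbed solar power + internal power = radiated power.
Absorbed: α·S·A_cross = 0.59·26.8·1.920 = 30.36 W (cross-section A).
Total input = 30.36 + 21.0 = 51.36 W.
Radiated: εσ·A_surf·T⁴ with A_surf = A = 1.920 m².
T⁴ = 51.36/(0.59·5.67×10⁻⁸·1.920) = 7.996×10⁸ K⁴.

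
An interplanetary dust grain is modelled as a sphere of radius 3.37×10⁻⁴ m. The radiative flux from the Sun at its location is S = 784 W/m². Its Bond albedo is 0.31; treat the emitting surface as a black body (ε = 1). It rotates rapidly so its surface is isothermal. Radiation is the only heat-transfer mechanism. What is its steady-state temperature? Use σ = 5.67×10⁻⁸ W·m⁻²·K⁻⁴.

At equilibrium, absorbed power = emitted power.
Absorbing cross-section = πr² = 3.568×10⁻⁷ m²; emitting surface = 4πr² = 1.427×10⁻⁶ m² (ratio 4).
(1−a)S·A_cross = εσ·A_surf·T⁴  ⇒  T⁴ = (1−a)S/(4σ).
T⁴ = 0.690·784/(4·5.67×10⁻⁸) = 2.385×10⁹ K⁴.
T = (2.385×10⁹)^(1/4).

T ≈ 221 K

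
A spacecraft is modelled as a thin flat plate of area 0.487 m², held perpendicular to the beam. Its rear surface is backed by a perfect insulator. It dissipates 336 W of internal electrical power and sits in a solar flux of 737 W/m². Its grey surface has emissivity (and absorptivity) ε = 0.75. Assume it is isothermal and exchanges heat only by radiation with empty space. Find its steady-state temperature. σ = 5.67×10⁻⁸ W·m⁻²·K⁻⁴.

At steady state, absorbed solar power + internal power = radiated power.
Absorbed: α·S·A_cross = 0.75·737·0.4870 = 269.2 W (cross-section A).
Total input = 269.2 + 336 = 605.2 W.
Radiated: εσ·A_surf·T⁴ with A_surf = A = 0.4870 m².
T⁴ = 605.2/(0.75·5.67×10⁻⁸·0.4870) = 2.922×10¹⁰ K⁴.

T ≈ 413 K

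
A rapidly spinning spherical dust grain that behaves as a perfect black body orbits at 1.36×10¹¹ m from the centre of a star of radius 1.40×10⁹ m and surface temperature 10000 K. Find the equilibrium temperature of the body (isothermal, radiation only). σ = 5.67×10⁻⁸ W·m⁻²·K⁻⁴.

T ≈ 717 K

The star's surface emits σT_*⁴; at distance d the flux is S = σT_*⁴(R_*/d)².
S = 5.67×10⁻⁸·(10000)⁴·(1.40×10⁹/1.36×10¹¹)² = 60080 W/m².
For an isothermal sphere T⁴ = (1−a)S/(4σ) = 2.649×10¹¹ K⁴.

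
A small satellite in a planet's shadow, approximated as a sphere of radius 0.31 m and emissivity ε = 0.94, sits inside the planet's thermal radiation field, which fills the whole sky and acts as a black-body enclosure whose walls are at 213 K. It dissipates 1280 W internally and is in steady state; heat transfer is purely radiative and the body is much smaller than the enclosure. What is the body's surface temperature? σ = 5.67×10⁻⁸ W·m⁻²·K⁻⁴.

For a small grey body in a large enclosure, net radiated power = εσA(T⁴ − T_w⁴).
Steady state: P = εσA(T⁴ − T_w⁴) with A = 4πr² = 1.208 m².
T⁴ = P/(εσA) + T_w⁴ = 1280/(0.94·5.67×10⁻⁸·1.208) + (213)⁴
    = 1.989×10¹⁰ + 2.058×10⁹ = 2.195×10¹⁰ K⁴.

T ≈ 385 K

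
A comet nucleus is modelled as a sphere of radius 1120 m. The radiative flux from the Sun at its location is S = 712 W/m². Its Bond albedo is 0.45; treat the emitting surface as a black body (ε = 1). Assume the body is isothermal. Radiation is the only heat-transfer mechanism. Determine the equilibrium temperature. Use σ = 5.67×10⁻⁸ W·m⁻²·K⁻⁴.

At equilibrium, absorbed power = emitted power.
Absorbing cross-section = πr² = 3.941×10⁶ m²; emitting surface = 4πr² = 1.576×10⁷ m² (ratio 4).
(1−a)S·A_cross = εσ·A_surf·T⁴  ⇒  T⁴ = (1−a)S/(4σ).
T⁴ = 0.550·712/(4·5.67×10⁻⁸) = 1.727×10⁹ K⁴.
T = (1.727×10⁹)^(1/4).

T ≈ 204 K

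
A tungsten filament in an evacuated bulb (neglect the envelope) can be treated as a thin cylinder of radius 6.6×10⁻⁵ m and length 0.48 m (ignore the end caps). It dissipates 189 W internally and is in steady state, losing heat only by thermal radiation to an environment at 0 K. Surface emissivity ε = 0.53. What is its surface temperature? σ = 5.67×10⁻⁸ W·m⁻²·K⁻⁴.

T ≈ 2370 K

Steady state: internal power = radiated power, P = εσA T⁴.
Radiating area A = 2πrL = 1.991×10⁻⁴ m².
T⁴ = P/(εσA) = 189/(0.53·5.67×10⁻⁸·1.991×10⁻⁴) = 3.160×10¹³ K⁴.
T = (3.160×10¹³)^(1/4).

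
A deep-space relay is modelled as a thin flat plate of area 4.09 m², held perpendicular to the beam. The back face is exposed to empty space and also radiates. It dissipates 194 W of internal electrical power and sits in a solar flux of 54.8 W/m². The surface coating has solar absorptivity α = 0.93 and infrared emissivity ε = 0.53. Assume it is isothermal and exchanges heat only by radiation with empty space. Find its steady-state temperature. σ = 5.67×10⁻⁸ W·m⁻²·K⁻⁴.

T ≈ 201 K

At steady state, absorbed solar power + internal power = radiated power.
Absorbed: α·S·A_cross = 0.93·54.8·4.090 = 208.4 W (cross-section A).
Total input = 208.4 + 194 = 402.4 W.
Radiated: εσ·A_surf·T⁴ with A_surf = 2A = 8.180 m².
T⁴ = 402.4/(0.53·5.67×10⁻⁸·8.180) = 1.637×10⁹ K⁴.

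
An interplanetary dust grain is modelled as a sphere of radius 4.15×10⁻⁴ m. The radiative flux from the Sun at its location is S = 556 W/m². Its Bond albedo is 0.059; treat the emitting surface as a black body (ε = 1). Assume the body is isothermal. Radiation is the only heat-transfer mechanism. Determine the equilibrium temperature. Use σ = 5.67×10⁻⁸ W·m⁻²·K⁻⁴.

At equilibrium, absorbed power = emitted power.
Absorbing cross-section = πr² = 5.411×10⁻⁷ m²; emitting surface = 4πr² = 2.164×10⁻⁶ m² (ratio 4).
(1−a)S·A_cross = εσ·A_surf·T⁴  ⇒  T⁴ = (1−a)S/(4σ).
T⁴ = 0.941·556/(4·5.67×10⁻⁸) = 2.307×10⁹ K⁴.
T = (2.307×10⁹)^(1/4).

T ≈ 219 K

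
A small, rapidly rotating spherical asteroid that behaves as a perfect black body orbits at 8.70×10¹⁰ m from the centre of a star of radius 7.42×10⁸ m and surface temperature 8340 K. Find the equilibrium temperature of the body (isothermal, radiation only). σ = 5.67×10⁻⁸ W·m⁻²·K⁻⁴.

The star's surface emits σT_*⁴; at distance d the flux is S = σT_*⁴(R_*/d)².
S = 5.67×10⁻⁸·(8340)⁴·(7.42×10⁸/8.70×10¹⁰)² = 19950 W/m².
For an isothermal sphere T⁴ = (1−a)S/(4σ) = 8.798×10¹⁰ K⁴.

T ≈ 545 K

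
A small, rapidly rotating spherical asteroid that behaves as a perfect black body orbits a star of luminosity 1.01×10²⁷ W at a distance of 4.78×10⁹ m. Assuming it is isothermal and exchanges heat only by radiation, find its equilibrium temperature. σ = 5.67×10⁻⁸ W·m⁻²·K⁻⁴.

T ≈ 1980 K

First find the stellar flux at distance d: S = L/(4πd²) = 1.01×10²⁷/(4π·(4.78×10⁹)²) = 3.518×10⁶ W/m².
For an isothermal sphere, absorbed (1−a)S·πr² = emitted σ·4πr²·T⁴, so T⁴ = (1−a)S/(4σ).
T⁴ = 1.00·3.518×10⁶/(4·5.67×10⁻⁸) = 1.551×10¹³ K⁴.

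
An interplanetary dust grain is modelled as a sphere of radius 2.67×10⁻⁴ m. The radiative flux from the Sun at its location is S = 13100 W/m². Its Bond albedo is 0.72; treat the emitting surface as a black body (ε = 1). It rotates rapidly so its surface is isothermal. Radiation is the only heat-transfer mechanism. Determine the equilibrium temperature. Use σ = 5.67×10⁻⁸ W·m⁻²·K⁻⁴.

T ≈ 357 K

At equilibrium, absorbed power = emitted power.
Absorbing cross-section = πr² = 2.240×10⁻⁷ m²; emitting surface = 4πr² = 8.958×10⁻⁷ m² (ratio 4).
(1−a)S·A_cross = εσ·A_surf·T⁴  ⇒  T⁴ = (1−a)S/(4σ).
T⁴ = 0.280·13100/(4·5.67×10⁻⁸) = 1.617×10¹⁰ K⁴.
T = (1.617×10¹⁰)^(1/4).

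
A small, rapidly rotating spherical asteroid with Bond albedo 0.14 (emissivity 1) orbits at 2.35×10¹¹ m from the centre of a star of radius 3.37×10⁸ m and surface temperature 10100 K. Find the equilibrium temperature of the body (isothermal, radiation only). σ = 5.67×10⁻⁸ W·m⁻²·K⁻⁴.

The star's surface emits σT_*⁴; at distance d the flux is S = σT_*⁴(R_*/d)².
S = 5.67×10⁻⁸·(10100)⁴·(3.37×10⁸/2.35×10¹¹)² = 1213 W/m².
For an isothermal sphere T⁴ = (1−a)S/(4σ) = 4.601×10⁹ K⁴.

T ≈ 260 K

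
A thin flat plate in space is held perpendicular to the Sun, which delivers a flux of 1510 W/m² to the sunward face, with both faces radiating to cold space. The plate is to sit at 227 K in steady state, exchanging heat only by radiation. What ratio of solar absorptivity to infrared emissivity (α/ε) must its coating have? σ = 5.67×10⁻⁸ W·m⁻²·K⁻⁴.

Balance: αS·A = εσ·2A·T⁴ ⇒ α/ε = 2σT⁴/S.
α/ε = 2·5.67×10⁻⁸·(227)⁴/1510 = 2·5.67×10⁻⁸·2.655×10⁹/1510.

α/ε ≈ 0.199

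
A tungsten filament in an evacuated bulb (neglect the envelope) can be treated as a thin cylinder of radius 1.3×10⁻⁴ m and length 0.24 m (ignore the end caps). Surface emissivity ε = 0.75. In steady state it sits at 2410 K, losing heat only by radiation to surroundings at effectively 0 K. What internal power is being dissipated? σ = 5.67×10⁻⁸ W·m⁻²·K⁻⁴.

Steady state: P = εσA T⁴.
A = 2πrL = 1.960×10⁻⁴ m²; T⁴ = (2410)⁴ = 3.373×10¹³ K⁴.
P = 0.75 × 5.67×10⁻⁸ × 1.960×10⁻⁴ × 3.373×10¹³.

P ≈ 281 W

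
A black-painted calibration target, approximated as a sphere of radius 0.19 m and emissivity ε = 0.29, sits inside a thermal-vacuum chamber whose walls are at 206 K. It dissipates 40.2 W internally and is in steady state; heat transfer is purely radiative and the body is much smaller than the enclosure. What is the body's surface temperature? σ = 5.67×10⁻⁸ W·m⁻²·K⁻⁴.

T ≈ 291 K

For a small grey body in a large enclosure, net radiated power = εσA(T⁴ − T_w⁴).
Steady state: P = εσA(T⁴ − T_w⁴) with A = 4πr² = 0.4536 m².
T⁴ = P/(εσA) + T_w⁴ = 40.2/(0.29·5.67×10⁻⁸·0.4536) + (206)⁴
    = 5.389×10⁹ + 1.801×10⁹ = 7.190×10⁹ K⁴.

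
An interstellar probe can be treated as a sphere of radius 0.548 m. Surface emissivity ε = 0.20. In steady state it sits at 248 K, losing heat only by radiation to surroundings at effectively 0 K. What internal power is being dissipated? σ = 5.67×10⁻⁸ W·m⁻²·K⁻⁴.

P ≈ 162 W

Steady state: P = εσA T⁴.
A = 4πr² = 3.774 m²; T⁴ = (248)⁴ = 3.783×10⁹ K⁴.
P = 0.20 × 5.67×10⁻⁸ × 3.774 × 3.783×10⁹.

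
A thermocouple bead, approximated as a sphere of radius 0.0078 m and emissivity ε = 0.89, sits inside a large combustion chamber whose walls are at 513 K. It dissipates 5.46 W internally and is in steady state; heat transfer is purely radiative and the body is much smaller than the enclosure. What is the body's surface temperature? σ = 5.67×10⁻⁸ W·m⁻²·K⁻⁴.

For a small grey body in a large enclosure, net radiated power = εσA(T⁴ − T_w⁴).
Steady state: P = εσA(T⁴ − T_w⁴) with A = 4πr² = 7.645×10⁻⁴ m².
T⁴ = P/(εσA) + T_w⁴ = 5.46/(0.89·5.67×10⁻⁸·7.645×10⁻⁴) + (513)⁴
    = 1.415×10¹¹ + 6.926×10¹⁰ = 2.108×10¹¹ K⁴.

T ≈ 678 K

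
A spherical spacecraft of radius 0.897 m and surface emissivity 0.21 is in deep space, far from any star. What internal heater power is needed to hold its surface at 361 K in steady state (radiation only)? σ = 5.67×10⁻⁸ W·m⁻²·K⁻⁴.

P ≈ 2040 W

P = εσ·4πr²·T⁴.
4πr² = 10.11 m²; T⁴ = 1.698×10¹⁰ K⁴.
P = 0.21·5.67×10⁻⁸·10.11·1.698×10¹⁰.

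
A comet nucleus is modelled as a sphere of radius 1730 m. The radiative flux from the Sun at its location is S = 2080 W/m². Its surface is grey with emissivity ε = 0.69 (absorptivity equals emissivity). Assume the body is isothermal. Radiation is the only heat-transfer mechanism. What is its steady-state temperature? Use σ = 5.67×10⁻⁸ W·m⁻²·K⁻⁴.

At equilibrium, absorbed power = emitted power.
Absorbing cross-section = πr² = 9.402×10⁶ m²; emitting surface = 4πr² = 3.761×10⁷ m² (ratio 4).
εS·A_cross = εσ·A_surf·T⁴  ⇒  T⁴ = S/(4σ)   (ε cancels).
T⁴ = 2080/(4·5.67×10⁻⁸) = 9.171×10⁹ K⁴.
T = (9.171×10⁹)^(1/4).

T ≈ 309 K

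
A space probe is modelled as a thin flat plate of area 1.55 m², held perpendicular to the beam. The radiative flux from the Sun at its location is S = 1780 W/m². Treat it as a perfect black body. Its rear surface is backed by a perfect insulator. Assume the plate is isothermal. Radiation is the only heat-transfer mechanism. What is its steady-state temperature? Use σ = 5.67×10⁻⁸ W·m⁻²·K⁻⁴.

At equilibrium, absorbed power = emitted power.
Absorbing cross-section = A = 1.550 m²; emitting surface = A = 1.550 m² (ratio 1).
S·A_cross = εσ·A_surf·T⁴  ⇒  T⁴ = S/(1σ).
T⁴ = 1.00·1780/(1·5.67×10⁻⁸) = 3.139×10¹⁰ K⁴.
T = (3.139×10¹⁰)^(1/4).

T ≈ 421 K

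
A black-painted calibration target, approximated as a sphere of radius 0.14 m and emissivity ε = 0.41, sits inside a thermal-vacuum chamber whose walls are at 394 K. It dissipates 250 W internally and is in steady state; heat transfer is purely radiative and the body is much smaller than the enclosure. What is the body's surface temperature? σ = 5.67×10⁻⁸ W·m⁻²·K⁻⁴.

T ≈ 510 K

For a small grey body in a large enclosure, net radiated power = εσA(T⁴ − T_w⁴).
Steady state: P = εσA(T⁴ − T_w⁴) with A = 4πr² = 0.2463 m².
T⁴ = P/(εσA) + T_w⁴ = 250/(0.41·5.67×10⁻⁸·0.2463) + (394)⁴
    = 4.366×10¹⁰ + 2.410×10¹⁰ = 6.776×10¹⁰ K⁴.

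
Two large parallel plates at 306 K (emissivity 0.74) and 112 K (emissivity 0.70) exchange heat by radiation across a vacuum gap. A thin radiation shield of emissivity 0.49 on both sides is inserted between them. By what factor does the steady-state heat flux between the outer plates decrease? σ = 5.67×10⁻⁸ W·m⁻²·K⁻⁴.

factor ≈ 2.73

Without shield: q₀ = σΔ(T⁴)/(1/ε₁+1/ε₂−1) with denominator 1.780.
With shield the two gaps are in series; the resistances add: (1/ε₁+1/ε_s−1)+(1/ε_s+1/ε₂−1) = 2.392+2.469 = 4.862.
Heat-flux ratio q₀/q = 4.862/1.780.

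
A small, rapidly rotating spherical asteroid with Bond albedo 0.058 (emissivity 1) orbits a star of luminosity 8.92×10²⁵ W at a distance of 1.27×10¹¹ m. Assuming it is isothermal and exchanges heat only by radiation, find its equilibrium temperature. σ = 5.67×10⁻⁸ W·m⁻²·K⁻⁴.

T ≈ 207 K

First find the stellar flux at distance d: S = L/(4πd²) = 8.92×10²⁵/(4π·(1.27×10¹¹)²) = 440.1 W/m².
For an isothermal sphere, absorbed (1−a)S·πr² = emitted σ·4πr²·T⁴, so T⁴ = (1−a)S/(4σ).
T⁴ = 0.942·440.1/(4·5.67×10⁻⁸) = 1.828×10⁹ K⁴.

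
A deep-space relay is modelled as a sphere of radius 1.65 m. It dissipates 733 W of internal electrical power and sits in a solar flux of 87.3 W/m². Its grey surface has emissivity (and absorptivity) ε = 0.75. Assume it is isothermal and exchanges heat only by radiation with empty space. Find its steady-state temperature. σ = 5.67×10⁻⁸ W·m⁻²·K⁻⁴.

T ≈ 173 K

At steady state, absorbed solar power + internal power = radiated power.
Absorbed: α·S·A_cross = 0.75·87.3·8.553 = 560.0 W (cross-section πr²).
Total input = 560.0 + 733 = 1293 W.
Radiated: εσ·A_surf·T⁴ with A_surf = 4πr² = 34.21 m².
T⁴ = 1293/(0.75·5.67×10⁻⁸·34.21) = 8.887×10⁸ K⁴.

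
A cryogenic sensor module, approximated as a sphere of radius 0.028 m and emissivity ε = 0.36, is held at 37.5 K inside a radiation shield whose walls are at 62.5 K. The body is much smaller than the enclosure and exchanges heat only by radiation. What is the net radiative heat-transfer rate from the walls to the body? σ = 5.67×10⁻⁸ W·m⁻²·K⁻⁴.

P_net ≈ 0.00267 W

For a small grey body in a large enclosure: P_net = εσA(T_body⁴ − T_wall⁴).
A = 4πr² = 0.009852 m²; T_body⁴ − T_wall⁴ = 1.978×10⁶ − 1.526×10⁷ = -1.328×10⁷ K⁴.
|P_net| = 0.36·5.67×10⁻⁸·0.009852·1.328×10⁷.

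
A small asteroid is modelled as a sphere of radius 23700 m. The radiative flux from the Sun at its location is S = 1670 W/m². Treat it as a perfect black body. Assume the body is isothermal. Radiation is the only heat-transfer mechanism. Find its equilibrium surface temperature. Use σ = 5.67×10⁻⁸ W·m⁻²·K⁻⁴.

T ≈ 293 K

At equilibrium, absorbed power = emitted power.
Absorbing cross-section = πr² = 1.765×10⁹ m²; emitting surface = 4πr² = 7.058×10⁹ m² (ratio 4).
S·A_cross = εσ·A_surf·T⁴  ⇒  T⁴ = S/(4σ).
T⁴ = 1.00·1670/(4·5.67×10⁻⁸) = 7.363×10⁹ K⁴.
T = (7.363×10⁹)^(1/4).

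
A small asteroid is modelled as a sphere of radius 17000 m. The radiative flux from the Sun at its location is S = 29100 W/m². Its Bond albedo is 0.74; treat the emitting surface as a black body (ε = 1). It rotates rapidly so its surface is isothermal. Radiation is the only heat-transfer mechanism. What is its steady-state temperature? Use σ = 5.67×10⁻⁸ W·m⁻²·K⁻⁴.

At equilibrium, absorbed power = emitted power.
Absorbing cross-section = πr² = 9.079×10⁸ m²; emitting surface = 4πr² = 3.632×10⁹ m² (ratio 4).
(1−a)S·A_cross = εσ·A_surf·T⁴  ⇒  T⁴ = (1−a)S/(4σ).
T⁴ = 0.260·29100/(4·5.67×10⁻⁸) = 3.336×10¹⁰ K⁴.
T = (3.336×10¹⁰)^(1/4).

T ≈ 427 K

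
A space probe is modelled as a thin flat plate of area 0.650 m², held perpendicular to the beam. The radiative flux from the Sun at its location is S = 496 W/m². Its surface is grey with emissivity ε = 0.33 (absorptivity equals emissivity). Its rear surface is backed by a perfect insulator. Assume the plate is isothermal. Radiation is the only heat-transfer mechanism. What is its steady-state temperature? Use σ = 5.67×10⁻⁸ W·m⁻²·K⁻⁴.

At equilibrium, absorbed power = emitted power.
Absorbing cross-section = A = 0.6500 m²; emitting surface = A = 0.6500 m² (ratio 1).
εS·A_cross = εσ·A_surf·T⁴  ⇒  T⁴ = S/(1σ)   (ε cancels).
T⁴ = 496/(1·5.67×10⁻⁸) = 8.748×10⁹ K⁴.
T = (8.748×10⁹)^(1/4).

T ≈ 306 K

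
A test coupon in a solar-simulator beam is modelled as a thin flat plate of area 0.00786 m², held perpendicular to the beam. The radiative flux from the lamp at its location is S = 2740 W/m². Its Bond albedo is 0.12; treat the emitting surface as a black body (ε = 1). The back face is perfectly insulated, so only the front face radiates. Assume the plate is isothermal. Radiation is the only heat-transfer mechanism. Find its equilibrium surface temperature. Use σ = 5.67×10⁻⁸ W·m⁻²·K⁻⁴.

At equilibrium, absorbed power = emitted power.
Absorbing cross-section = A = 0.007860 m²; emitting surface = A = 0.007860 m² (ratio 1).
(1−a)S·A_cross = εσ·A_surf·T⁴  ⇒  T⁴ = (1−a)S/(1σ).
T⁴ = 0.880·2740/(1·5.67×10⁻⁸) = 4.253×10¹⁰ K⁴.
T = (4.253×10¹⁰)^(1/4).

T ≈ 454 K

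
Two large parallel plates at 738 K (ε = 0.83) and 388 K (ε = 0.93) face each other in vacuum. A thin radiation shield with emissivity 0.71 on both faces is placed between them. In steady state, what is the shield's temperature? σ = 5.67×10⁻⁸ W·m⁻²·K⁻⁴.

T_s ≈ 626 K

In steady state the net flux on the hot side equals that on the cold side.
σ(T₁⁴−T_s⁴)/D₁ = σ(T_s⁴−T₂⁴)/D₂, with D₁ = 1/ε₁+1/ε_s−1 = 1.613, D₂ = 1/ε_s+1/ε₂−1 = 1.484.
Solve for T_s⁴: T_s⁴ = (D₂·T₁⁴ + D₁·T₂⁴)/(D₁+D₂) = 1.539×10¹¹ K⁴.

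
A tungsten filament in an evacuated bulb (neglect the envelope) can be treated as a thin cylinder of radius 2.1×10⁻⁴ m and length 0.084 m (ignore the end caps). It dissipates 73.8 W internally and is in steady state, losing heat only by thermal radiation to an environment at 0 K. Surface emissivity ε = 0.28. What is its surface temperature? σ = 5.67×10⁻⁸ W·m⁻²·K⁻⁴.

T ≈ 2540 K

Steady state: internal power = radiated power, P = εσA T⁴.
Radiating area A = 2πrL = 1.108×10⁻⁴ m².
T⁴ = P/(εσA) = 73.8/(0.28·5.67×10⁻⁸·1.108×10⁻⁴) = 4.194×10¹³ K⁴.
T = (4.194×10¹³)^(1/4).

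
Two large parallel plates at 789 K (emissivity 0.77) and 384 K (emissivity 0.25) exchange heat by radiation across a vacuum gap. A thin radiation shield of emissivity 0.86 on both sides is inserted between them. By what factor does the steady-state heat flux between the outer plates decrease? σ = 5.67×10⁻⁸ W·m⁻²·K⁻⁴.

Without shield: q₀ = σΔ(T⁴)/(1/ε₁+1/ε₂−1) with denominator 4.299.
With shield the two gaps are in series; the resistances add: (1/ε₁+1/ε_s−1)+(1/ε_s+1/ε₂−1) = 1.461+4.163 = 5.624.
Heat-flux ratio q₀/q = 5.624/4.299.

factor ≈ 1.31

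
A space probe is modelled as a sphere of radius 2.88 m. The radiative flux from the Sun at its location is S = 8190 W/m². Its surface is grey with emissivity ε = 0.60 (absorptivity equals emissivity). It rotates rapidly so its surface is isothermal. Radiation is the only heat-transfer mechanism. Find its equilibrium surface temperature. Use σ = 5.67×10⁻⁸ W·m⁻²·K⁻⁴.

T ≈ 436 K

At equilibrium, absorbed power = emitted power.
Absorbing cross-section = πr² = 26.06 m²; emitting surface = 4πr² = 104.2 m² (ratio 4).
εS·A_cross = εσ·A_surf·T⁴  ⇒  T⁴ = S/(4σ)   (ε cancels).
T⁴ = 8190/(4·5.67×10⁻⁸) = 3.611×10¹⁰ K⁴.
T = (3.611×10¹⁰)^(1/4).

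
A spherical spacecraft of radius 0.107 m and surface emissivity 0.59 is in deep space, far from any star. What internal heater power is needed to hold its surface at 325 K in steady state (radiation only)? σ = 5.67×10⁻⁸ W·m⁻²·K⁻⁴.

P ≈ 53.7 W

P = εσ·4πr²·T⁴.
4πr² = 0.1439 m²; T⁴ = 1.116×10¹⁰ K⁴.
P = 0.59·5.67×10⁻⁸·0.1439·1.116×10¹⁰.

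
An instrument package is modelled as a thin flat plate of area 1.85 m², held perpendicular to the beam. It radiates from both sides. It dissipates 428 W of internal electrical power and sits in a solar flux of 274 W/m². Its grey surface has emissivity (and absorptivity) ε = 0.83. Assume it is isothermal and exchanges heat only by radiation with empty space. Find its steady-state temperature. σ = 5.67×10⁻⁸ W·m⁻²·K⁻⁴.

At steady state, absorbed solar power + internal power = radiated power.
Absorbed: α·S·A_cross = 0.83·274·1.850 = 420.7 W (cross-section A).
Total input = 420.7 + 428 = 848.7 W.
Radiated: εσ·A_surf·T⁴ with A_surf = 2A = 3.700 m².
T⁴ = 848.7/(0.83·5.67×10⁻⁸·3.700) = 4.874×10⁹ K⁴.

T ≈ 264 K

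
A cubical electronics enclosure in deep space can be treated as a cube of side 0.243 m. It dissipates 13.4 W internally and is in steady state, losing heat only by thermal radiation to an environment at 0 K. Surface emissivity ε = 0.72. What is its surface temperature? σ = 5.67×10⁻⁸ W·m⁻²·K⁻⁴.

T ≈ 174 K

Steady state: internal power = radiated power, P = εσA T⁴.
Radiating area A = 6L² = 0.3543 m².
T⁴ = P/(εσA) = 13.4/(0.72·5.67×10⁻⁸·0.3543) = 9.265×10⁸ K⁴.
T = (9.265×10⁸)^(1/4).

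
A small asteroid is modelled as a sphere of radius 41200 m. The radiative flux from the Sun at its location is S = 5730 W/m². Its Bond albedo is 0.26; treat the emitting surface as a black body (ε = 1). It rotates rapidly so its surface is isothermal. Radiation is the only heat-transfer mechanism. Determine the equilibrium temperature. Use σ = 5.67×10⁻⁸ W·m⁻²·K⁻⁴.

T ≈ 370 K

At equilibrium, absorbed power = emitted power.
Absorbing cross-section = πr² = 5.333×10⁹ m²; emitting surface = 4πr² = 2.133×10¹⁰ m² (ratio 4).
(1−a)S·A_cross = εσ·A_surf·T⁴  ⇒  T⁴ = (1−a)S/(4σ).
T⁴ = 0.740·5730/(4·5.67×10⁻⁸) = 1.870×10¹⁰ K⁴.
T = (1.870×10¹⁰)^(1/4).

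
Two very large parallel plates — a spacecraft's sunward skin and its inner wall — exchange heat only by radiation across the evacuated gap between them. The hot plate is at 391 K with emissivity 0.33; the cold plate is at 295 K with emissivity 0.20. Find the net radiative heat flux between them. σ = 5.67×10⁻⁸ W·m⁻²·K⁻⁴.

q ≈ 127 W/m²

For two infinite grey parallel plates, q = σ(T₁⁴ − T₂⁴)/(1/ε₁ + 1/ε₂ − 1).
T₁⁴ − T₂⁴ = 2.337×10¹⁰ − 7.573×10⁹ = 1.580×10¹⁰ K⁴.
1/ε₁ + 1/ε₂ − 1 = 3.030 + 5.000 − 1 = 7.030.
q = 5.67×10⁻⁸ × 1.580×10¹⁰ / 7.030.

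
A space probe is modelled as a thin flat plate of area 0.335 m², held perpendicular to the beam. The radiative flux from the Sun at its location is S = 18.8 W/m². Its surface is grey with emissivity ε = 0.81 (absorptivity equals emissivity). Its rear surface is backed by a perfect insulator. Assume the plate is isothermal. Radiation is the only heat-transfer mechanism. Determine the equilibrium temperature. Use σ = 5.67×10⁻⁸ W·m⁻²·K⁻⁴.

T ≈ 135 K

At equilibrium, absorbed power = emitted power.
Absorbing cross-section = A = 0.3350 m²; emitting surface = A = 0.3350 m² (ratio 1).
εS·A_cross = εσ·A_surf·T⁴  ⇒  T⁴ = S/(1σ)   (ε cancels).
T⁴ = 18.8/(1·5.67×10⁻⁸) = 3.316×10⁸ K⁴.
T = (3.316×10⁸)^(1/4).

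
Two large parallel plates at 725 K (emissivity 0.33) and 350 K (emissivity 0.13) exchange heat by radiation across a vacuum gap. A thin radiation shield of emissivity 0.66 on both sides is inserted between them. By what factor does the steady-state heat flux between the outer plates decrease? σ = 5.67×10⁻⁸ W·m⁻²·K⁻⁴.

factor ≈ 1.21

Without shield: q₀ = σΔ(T⁴)/(1/ε₁+1/ε₂−1) with denominator 9.723.
With shield the two gaps are in series; the resistances add: (1/ε₁+1/ε_s−1)+(1/ε_s+1/ε₂−1) = 3.545+8.207 = 11.75.
Heat-flux ratio q₀/q = 11.75/9.723.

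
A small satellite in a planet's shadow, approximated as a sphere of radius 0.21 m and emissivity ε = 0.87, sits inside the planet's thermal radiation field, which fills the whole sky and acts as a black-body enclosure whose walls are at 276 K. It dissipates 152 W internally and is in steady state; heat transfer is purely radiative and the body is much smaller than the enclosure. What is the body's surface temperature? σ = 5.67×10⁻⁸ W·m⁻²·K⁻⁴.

T ≈ 326 K

For a small grey body in a large enclosure, net radiated power = εσA(T⁴ − T_w⁴).
Steady state: P = εσA(T⁴ − T_w⁴) with A = 4πr² = 0.5542 m².
T⁴ = P/(εσA) + T_w⁴ = 152/(0.87·5.67×10⁻⁸·0.5542) + (276)⁴
    = 5.560×10⁹ + 5.803×10⁹ = 1.136×10¹⁰ K⁴.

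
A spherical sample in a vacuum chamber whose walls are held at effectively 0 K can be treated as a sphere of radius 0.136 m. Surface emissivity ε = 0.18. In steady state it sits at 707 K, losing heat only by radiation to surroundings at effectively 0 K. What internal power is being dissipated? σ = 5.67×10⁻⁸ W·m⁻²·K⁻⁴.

P ≈ 593 W

Steady state: P = εσA T⁴.
A = 4πr² = 0.2324 m²; T⁴ = (707)⁴ = 2.498×10¹¹ K⁴.
P = 0.18 × 5.67×10⁻⁸ × 0.2324 × 2.498×10¹¹.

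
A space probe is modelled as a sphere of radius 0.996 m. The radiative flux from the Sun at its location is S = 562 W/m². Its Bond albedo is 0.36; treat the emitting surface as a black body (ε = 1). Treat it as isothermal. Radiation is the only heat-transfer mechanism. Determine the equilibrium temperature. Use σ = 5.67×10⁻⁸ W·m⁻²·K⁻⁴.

T ≈ 200 K

At equilibrium, absorbed power = emitted power.
Absorbing cross-section = πr² = 3.117 m²; emitting surface = 4πr² = 12.47 m² (ratio 4).
(1−a)S·A_cross = εσ·A_surf·T⁴  ⇒  T⁴ = (1−a)S/(4σ).
T⁴ = 0.640·562/(4·5.67×10⁻⁸) = 1.586×10⁹ K⁴.
T = (1.586×10⁹)^(1/4).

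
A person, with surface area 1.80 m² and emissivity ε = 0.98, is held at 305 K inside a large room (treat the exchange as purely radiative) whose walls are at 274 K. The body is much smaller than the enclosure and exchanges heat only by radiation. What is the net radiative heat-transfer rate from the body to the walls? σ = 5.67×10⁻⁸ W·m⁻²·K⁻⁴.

P_net ≈ 302 W

For a small grey body in a large enclosure: P_net = εσA(T_body⁴ − T_wall⁴).
A = 1.80 m²; T_body⁴ − T_wall⁴ = 8.654×10⁹ − 5.636×10⁹ = 3.017×10⁹ K⁴.
|P_net| = 0.98·5.67×10⁻⁸·1.800·3.017×10⁹.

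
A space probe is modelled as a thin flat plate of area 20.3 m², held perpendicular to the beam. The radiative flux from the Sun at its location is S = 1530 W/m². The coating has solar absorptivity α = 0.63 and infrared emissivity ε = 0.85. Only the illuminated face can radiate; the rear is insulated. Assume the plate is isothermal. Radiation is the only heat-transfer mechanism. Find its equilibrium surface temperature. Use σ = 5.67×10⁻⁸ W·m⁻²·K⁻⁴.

T ≈ 376 K

At equilibrium, absorbed power = emitted power.
Absorbing cross-section = A = 20.30 m²; emitting surface = A = 20.30 m² (ratio 1).
αS·A_cross = εσ·A_surf·T⁴  ⇒  T⁴ = αS/(ε·1σ).
T⁴ = 0.630·1530/(0.85·1·5.67×10⁻⁸) = 2.000×10¹⁰ K⁴.
T = (2.000×10¹⁰)^(1/4).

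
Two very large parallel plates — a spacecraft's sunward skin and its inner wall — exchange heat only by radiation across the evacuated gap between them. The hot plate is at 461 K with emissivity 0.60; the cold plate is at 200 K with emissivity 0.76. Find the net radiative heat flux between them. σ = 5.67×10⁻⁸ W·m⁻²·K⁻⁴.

For two infinite grey parallel plates, q = σ(T₁⁴ − T₂⁴)/(1/ε₁ + 1/ε₂ − 1).
T₁⁴ − T₂⁴ = 4.517×10¹⁰ − 1.600×10⁹ = 4.357×10¹⁰ K⁴.
1/ε₁ + 1/ε₂ − 1 = 1.667 + 1.316 − 1 = 1.982.
q = 5.67×10⁻⁸ × 4.357×10¹⁰ / 1.982.

q ≈ 1250 W/m²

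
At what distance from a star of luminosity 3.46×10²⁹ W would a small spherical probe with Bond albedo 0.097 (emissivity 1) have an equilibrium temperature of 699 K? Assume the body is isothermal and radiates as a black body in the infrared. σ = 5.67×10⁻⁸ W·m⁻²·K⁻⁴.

d ≈ 6.78×10¹¹ m

For an isothermal black-emitting sphere, (1−a)S·πr² = σ·4πr²·T⁴ ⇒ S = 4σT⁴/(1−a).
S = 4·5.67×10⁻⁸·(699)⁴/0.903 = 59960 W/m².
Flux falls as S = L/(4πd²), so d = √(L/(4πS)) = √(3.46×10²⁹/(4π·59960)).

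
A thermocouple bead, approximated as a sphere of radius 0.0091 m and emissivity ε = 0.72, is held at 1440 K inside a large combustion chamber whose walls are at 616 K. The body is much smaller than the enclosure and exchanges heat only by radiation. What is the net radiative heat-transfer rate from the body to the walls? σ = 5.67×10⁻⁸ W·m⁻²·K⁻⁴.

For a small grey body in a large enclosure: P_net = εσA(T_body⁴ − T_wall⁴).
A = 4πr² = 0.001041 m²; T_body⁴ − T_wall⁴ = 4.300×10¹² − 1.440×10¹¹ = 4.156×10¹² K⁴.
|P_net| = 0.72·5.67×10⁻⁸·0.001041·4.156×10¹².

P_net ≈ 177 W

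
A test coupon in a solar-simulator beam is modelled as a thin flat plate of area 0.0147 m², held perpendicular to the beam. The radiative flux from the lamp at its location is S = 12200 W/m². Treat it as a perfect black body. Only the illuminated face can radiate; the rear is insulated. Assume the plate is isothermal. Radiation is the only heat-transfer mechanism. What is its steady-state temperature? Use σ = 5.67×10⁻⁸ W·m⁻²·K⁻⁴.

At equilibrium, absorbed power = emitted power.
Absorbing cross-section = A = 0.01470 m²; emitting surface = A = 0.01470 m² (ratio 1).
S·A_cross = εσ·A_surf·T⁴  ⇒  T⁴ = S/(1σ).
T⁴ = 1.00·12200/(1·5.67×10⁻⁸) = 2.152×10¹¹ K⁴.
T = (2.152×10¹¹)^(1/4).

T ≈ 681 K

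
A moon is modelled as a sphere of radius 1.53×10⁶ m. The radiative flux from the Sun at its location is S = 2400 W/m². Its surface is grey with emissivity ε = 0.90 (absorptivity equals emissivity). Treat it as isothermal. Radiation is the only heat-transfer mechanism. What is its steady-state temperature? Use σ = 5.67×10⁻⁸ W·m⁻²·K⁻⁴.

At equilibrium, absorbed power = emitted power.
Absorbing cross-section = πr² = 7.354×10¹² m²; emitting surface = 4πr² = 2.942×10¹³ m² (ratio 4).
εS·A_cross = εσ·A_surf·T⁴  ⇒  T⁴ = S/(4σ)   (ε cancels).
T⁴ = 2400/(4·5.67×10⁻⁸) = 1.058×10¹⁰ K⁴.
T = (1.058×10¹⁰)^(1/4).

T ≈ 321 K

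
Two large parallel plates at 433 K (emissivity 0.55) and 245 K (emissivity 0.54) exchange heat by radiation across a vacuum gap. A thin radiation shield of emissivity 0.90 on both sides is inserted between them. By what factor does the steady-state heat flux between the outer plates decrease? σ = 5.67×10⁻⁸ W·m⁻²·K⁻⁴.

factor ≈ 1.46

Without shield: q₀ = σΔ(T⁴)/(1/ε₁+1/ε₂−1) with denominator 2.670.
With shield the two gaps are in series; the resistances add: (1/ε₁+1/ε_s−1)+(1/ε_s+1/ε₂−1) = 1.929+1.963 = 3.892.
Heat-flux ratio q₀/q = 3.892/2.670.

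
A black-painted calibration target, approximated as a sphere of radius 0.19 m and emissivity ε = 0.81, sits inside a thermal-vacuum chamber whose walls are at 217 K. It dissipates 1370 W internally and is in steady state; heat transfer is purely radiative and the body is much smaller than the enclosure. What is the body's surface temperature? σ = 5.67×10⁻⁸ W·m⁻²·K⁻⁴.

T ≈ 511 K

For a small grey body in a large enclosure, net radiated power = εσA(T⁴ − T_w⁴).
Steady state: P = εσA(T⁴ − T_w⁴) with A = 4πr² = 0.4536 m².
T⁴ = P/(εσA) + T_w⁴ = 1370/(0.81·5.67×10⁻⁸·0.4536) + (217)⁴
    = 6.576×10¹⁰ + 2.217×10⁹ = 6.797×10¹⁰ K⁴.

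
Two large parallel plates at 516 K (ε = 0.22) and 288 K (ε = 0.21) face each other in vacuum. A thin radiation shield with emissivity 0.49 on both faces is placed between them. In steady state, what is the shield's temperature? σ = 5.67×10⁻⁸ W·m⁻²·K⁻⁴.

T_s ≈ 446 K

In steady state the net flux on the hot side equals that on the cold side.
σ(T₁⁴−T_s⁴)/D₁ = σ(T_s⁴−T₂⁴)/D₂, with D₁ = 1/ε₁+1/ε_s−1 = 5.586, D₂ = 1/ε_s+1/ε₂−1 = 5.803.
Solve for T_s⁴: T_s⁴ = (D₂·T₁⁴ + D₁·T₂⁴)/(D₁+D₂) = 3.949×10¹⁰ K⁴.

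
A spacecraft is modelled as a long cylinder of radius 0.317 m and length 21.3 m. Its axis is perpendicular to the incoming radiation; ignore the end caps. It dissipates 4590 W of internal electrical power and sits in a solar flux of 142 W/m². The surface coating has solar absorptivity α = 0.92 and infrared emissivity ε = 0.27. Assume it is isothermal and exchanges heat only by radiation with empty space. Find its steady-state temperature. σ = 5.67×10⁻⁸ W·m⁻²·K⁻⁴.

T ≈ 315 K

At steady state, absorbed solar power + internal power = radiated power.
Absorbed: α·S·A_cross = 0.92·142·13.50 = 1764 W (cross-section 2rL).
Total input = 1764 + 4590 = 6354 W.
Radiated: εσ·A_surf·T⁴ with A_surf = 2πrL = 42.42 m².
T⁴ = 6354/(0.27·5.67×10⁻⁸·42.42) = 9.784×10⁹ K⁴.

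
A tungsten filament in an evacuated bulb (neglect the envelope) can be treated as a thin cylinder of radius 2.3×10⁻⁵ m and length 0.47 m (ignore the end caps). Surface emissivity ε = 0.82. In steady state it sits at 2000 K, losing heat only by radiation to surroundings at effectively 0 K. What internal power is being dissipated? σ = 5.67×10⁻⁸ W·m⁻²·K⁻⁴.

Steady state: P = εσA T⁴.
A = 2πrL = 6.792×10⁻⁵ m²; T⁴ = (2000)⁴ = 1.600×10¹³ K⁴.
P = 0.82 × 5.67×10⁻⁸ × 6.792×10⁻⁵ × 1.600×10¹³.

P ≈ 50.5 W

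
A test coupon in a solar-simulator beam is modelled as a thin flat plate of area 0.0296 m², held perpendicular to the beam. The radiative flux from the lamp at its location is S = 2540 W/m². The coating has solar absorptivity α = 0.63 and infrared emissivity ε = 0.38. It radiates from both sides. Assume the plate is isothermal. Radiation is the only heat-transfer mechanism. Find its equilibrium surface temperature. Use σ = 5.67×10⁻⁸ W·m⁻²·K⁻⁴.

At equilibrium, absorbed power = emitted power.
Absorbing cross-section = A = 0.02960 m²; emitting surface = 2A = 0.05920 m² (ratio 2).
αS·A_cross = εσ·A_surf·T⁴  ⇒  T⁴ = αS/(ε·2σ).
T⁴ = 0.630·2540/(0.38·2·5.67×10⁻⁸) = 3.713×10¹⁰ K⁴.
T = (3.713×10¹⁰)^(1/4).

T ≈ 439 K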